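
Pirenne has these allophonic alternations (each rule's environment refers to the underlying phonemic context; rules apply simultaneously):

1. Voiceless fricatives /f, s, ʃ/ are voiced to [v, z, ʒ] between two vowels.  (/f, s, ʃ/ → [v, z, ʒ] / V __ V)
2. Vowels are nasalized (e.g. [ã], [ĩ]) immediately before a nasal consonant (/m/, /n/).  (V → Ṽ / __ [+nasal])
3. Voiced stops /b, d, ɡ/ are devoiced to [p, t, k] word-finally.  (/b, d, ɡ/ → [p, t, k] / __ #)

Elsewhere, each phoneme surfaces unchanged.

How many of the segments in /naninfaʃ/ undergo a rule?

Segments that undergo a rule: /a/ → [ã] (rule 2); /i/ → [ĩ] (rule 2).
All other segments surface unchanged.

2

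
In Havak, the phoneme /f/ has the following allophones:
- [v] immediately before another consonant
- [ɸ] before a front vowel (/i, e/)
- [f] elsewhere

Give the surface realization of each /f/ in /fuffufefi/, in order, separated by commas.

[f], [v], [f], [ɸ], [ɸ]

Occurrence 1 (position 1): no conditioning environment matches → elsewhere allophone [f].
Occurrence 2 (position 3): immediately before another consonant → [v].
Occurrence 3 (position 4): no conditioning environment matches → elsewhere allophone [f].
Occurrence 4 (position 6): before a front vowel (/i, e/) → [ɸ].
Occurrence 5 (position 8): before a front vowel (/i, e/) → [ɸ].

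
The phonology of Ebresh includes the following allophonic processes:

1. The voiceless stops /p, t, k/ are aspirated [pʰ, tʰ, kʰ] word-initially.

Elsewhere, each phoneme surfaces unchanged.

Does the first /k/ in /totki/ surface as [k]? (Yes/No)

Yes

/k/ (between /t/ and /i/) fails the environment for rule 1, so it stays [k].
The actual realization is [k], which matches [k].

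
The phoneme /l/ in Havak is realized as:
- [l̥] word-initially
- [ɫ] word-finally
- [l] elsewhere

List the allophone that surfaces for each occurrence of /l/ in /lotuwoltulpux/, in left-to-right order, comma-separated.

[l̥], [l], [l]

Occurrence 1 (position 1): word-initially → [l̥].
Occurrence 2 (position 7): no conditioning environment matches → elsewhere allophone [l].
Occurrence 3 (position 10): no conditioning environment matches → elsewhere allophone [l].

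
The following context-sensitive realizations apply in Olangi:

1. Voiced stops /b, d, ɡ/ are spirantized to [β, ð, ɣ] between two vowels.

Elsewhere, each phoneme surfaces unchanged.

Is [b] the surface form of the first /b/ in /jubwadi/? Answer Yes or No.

Yes

/b/ — between /u/ and /w/; rule 1 does not apply here → [b].
The actual realization is [b], which matches [b].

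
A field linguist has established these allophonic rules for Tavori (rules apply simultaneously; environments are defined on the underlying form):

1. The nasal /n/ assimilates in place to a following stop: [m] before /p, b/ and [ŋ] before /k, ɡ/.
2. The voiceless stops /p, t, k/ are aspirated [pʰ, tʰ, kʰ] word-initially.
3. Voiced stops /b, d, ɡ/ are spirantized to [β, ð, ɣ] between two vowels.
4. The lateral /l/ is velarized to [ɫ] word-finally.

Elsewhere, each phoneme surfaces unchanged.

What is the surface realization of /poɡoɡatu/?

[pʰoɣoɣatu]

Rule 2 applies to /p/ (word-initial: word-initially) → [pʰ].
/o/ (between /p/ and /ɡ/) is unaffected → [o].
/ɡ/ (between /o/ and /o/): between two vowels, so rule 3 applies → [ɣ].
/o/ (between /ɡ/ and /ɡ/): no rule targets it → [o].
/ɡ/ meets the environment for rule 3 (between two vowels) → [ɣ].
/a/ (between /ɡ/ and /t/): no rule targets it → [a].
/t/ (between /a/ and /u/): rule 2 targets it, but not word-initially → unchanged [t].
/u/ (word-final) is unaffected → [u].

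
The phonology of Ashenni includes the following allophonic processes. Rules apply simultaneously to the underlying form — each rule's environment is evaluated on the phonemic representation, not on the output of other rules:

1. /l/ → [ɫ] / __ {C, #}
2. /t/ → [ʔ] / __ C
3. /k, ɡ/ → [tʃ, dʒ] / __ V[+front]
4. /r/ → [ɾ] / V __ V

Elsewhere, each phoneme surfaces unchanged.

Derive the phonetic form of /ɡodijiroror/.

/ɡ/ (word-initial): rule 3 targets it, but not before a front vowel → unchanged [ɡ].
/o/ (between /ɡ/ and /d/): no rule targets it → [o].
/d/ (between /o/ and /i/) is unaffected → [d].
/i/ (between /d/ and /j/) is unaffected → [i].
/j/ — not in any rule's target class → [j].
/i/ — not in any rule's target class → [i].
/r/ (between /i/ and /o/): between two vowels, so rule 4 applies → [ɾ].
/o/ stays [o].
/r/ meets the environment for rule 4 (between two vowels) → [ɾ].
/o/ (between /r/ and /r/): no rule targets it → [o].
/r/ (word-final) fails the environment for rule 4, so it stays [r].

[ɡodijiɾoɾor]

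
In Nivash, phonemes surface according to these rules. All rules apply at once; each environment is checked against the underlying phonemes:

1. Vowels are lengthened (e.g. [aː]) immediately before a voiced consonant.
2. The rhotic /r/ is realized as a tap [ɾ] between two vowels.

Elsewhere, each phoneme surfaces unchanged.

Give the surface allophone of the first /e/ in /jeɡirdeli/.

[eː]

/e/ (between /j/ and /ɡ/): before a voiced consonant, so rule 1 applies → [eː].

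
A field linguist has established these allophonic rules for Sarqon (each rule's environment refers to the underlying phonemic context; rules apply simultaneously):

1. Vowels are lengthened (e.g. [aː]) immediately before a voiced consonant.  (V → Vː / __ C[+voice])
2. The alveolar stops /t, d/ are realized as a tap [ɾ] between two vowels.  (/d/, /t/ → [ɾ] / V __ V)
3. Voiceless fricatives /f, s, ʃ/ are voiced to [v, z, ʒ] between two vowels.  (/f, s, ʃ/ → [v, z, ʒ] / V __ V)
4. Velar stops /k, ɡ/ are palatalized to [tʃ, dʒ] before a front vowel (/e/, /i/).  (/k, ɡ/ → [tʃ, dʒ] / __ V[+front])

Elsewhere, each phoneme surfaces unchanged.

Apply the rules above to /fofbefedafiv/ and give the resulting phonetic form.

/f/ (word-initial) is in the target of rule 3 but the environment (between two vowels) is not met → [f].
/o/ (between /f/ and /f/) fails the environment for rule 1, so it stays [o].
/f/ — between /o/ and /b/; rule 3 does not apply here → [f].
/b/ — not in any rule's target class → [b].
/e/ (between /b/ and /f/) is in the target of rule 1 but the environment (before a voiced consonant) is not met → [e].
/f/ — between /e/ and /e/, between two vowels — surfaces as [v] (rule 3).
/e/ — between /f/ and /d/, before a voiced consonant — surfaces as [eː] (rule 1).
/d/ (between /e/ and /a/) occurs between two vowels → [ɾ] by rule 2.
/a/ — between /d/ and /f/; rule 1 does not apply here → [a].
Rule 3 applies to /f/ (between /a/ and /i/: between two vowels) → [v].
/i/ — between /f/ and /v/, before a voiced consonant — surfaces as [iː] (rule 1).
/v/ — not in any rule's target class → [v].

[fofbeveːɾaviːv]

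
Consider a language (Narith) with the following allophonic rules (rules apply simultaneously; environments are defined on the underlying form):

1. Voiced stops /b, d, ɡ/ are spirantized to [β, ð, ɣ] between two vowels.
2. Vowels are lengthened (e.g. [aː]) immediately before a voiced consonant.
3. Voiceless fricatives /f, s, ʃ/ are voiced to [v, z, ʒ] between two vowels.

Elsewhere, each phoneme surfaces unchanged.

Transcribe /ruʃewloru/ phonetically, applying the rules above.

[ruʒeːwloːru]

/r/ (word-initial) is unaffected → [r].
/u/ (between /r/ and /ʃ/) fails the environment for rule 2, so it stays [u].
Rule 3 applies to /ʃ/ (between /u/ and /e/: between two vowels) → [ʒ].
/e/ (between /ʃ/ and /w/) occurs before a voiced consonant → [eː] by rule 2.
/w/ (between /e/ and /l/) is unaffected → [w].
/l/ stays [l].
Rule 2 applies to /o/ (between /l/ and /r/: before a voiced consonant) → [oː].
/r/ — not in any rule's target class → [r].
/u/ (word-final) is in the target of rule 2 but the environment (before a voiced consonant) is not met → [u].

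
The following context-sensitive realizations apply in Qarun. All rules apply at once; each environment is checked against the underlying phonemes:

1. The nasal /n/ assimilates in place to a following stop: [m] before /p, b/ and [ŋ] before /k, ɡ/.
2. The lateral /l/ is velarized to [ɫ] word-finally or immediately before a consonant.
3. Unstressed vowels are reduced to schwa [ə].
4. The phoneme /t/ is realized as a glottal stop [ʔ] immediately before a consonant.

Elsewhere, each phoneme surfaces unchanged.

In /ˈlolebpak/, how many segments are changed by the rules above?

Segments that undergo a rule: /e/ → [ə] (rule 3); /a/ → [ə] (rule 3).
All other segments surface unchanged.

2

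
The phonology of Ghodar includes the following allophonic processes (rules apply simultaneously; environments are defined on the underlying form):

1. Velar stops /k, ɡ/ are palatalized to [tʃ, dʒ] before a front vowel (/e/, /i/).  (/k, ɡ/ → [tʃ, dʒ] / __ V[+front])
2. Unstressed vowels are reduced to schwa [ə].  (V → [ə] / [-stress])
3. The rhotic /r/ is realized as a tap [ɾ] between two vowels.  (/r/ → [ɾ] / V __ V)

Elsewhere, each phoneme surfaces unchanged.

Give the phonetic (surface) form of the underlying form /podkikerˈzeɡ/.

[pədtʃətʃərˈzeɡ]

/o/ — between /p/ and /d/, in an unstressed syllable — surfaces as [ə] (rule 2).
/k/ (between /d/ and /i/) occurs before a front vowel → [tʃ] by rule 1.
/i/ meets the environment for rule 2 (in an unstressed syllable) → [ə].
/k/ — between /i/ and /e/, before a front vowel — surfaces as [tʃ] (rule 1).
/e/ (between /k/ and /r/) occurs in an unstressed syllable → [ə] by rule 2.
/r/ (between /e/ and /z/) is in the target of rule 3 but the environment (between two vowels) is not met → [r].
/e/ (between /z/ and /ɡ/) is in the target of rule 2 but the environment (in an unstressed syllable) is not met → [e].
/ɡ/ — word-final; rule 1 does not apply here → [ɡ].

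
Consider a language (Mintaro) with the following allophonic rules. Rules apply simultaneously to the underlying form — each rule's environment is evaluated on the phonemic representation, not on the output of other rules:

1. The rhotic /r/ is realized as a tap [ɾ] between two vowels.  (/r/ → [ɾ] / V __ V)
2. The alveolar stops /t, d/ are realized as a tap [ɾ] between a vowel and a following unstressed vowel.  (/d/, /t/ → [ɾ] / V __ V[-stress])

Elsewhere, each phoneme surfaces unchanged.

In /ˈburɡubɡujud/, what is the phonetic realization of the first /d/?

/d/ (word-final) is in the target of rule 2 but the environment (between a vowel and a following unstressed vowel) is not met → [d].

[d]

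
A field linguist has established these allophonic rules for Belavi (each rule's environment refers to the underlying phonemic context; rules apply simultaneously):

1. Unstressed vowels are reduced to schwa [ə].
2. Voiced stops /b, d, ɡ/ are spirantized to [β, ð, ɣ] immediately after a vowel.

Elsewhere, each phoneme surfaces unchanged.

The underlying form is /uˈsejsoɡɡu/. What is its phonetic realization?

[əˈsejsəɣɡə]

/u/ (word-initial) occurs in an unstressed syllable → [ə] by rule 1.
/e/ (between /s/ and /j/) fails the environment for rule 1, so it stays [e].
Rule 1 applies to /o/ (between /s/ and /ɡ/: in an unstressed syllable) → [ə].
Rule 2 applies to /ɡ/ (between /o/ and /ɡ/: immediately after a vowel) → [ɣ].
/ɡ/ (between /ɡ/ and /u/) fails the environment for rule 2, so it stays [ɡ].
/u/ (word-final) occurs in an unstressed syllable → [ə] by rule 1.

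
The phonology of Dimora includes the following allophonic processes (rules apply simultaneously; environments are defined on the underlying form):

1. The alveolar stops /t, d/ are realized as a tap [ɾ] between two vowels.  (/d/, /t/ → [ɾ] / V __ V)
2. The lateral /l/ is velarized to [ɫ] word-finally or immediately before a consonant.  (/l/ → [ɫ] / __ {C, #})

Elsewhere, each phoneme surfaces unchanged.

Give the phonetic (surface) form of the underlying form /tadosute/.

[taɾosuɾe]

/t/ — word-initial; rule 1 does not apply here → [t].
/a/ — not in any rule's target class → [a].
/d/ meets the environment for rule 1 (between two vowels) → [ɾ].
/o/ — not in any rule's target class → [o].
/s/ — not in any rule's target class → [s].
/u/ — not in any rule's target class → [u].
/t/ meets the environment for rule 1 (between two vowels) → [ɾ].
/e/ stays [e].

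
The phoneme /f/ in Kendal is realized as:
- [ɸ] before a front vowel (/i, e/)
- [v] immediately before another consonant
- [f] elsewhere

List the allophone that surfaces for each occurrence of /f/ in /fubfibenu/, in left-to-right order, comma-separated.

Occurrence 1 (position 1): no conditioning environment matches → elsewhere allophone [f].
Occurrence 2 (position 4): before a front vowel (/i, e/) → [ɸ].

[f], [ɸ]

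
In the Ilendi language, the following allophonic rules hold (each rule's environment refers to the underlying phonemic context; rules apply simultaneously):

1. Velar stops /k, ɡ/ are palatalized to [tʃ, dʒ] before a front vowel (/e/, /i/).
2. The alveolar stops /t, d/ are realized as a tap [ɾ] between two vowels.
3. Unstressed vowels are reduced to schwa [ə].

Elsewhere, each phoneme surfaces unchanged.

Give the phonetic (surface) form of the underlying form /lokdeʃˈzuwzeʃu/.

/o/ (between /l/ and /k/) occurs in an unstressed syllable → [ə] by rule 3.
/k/ (between /o/ and /d/) is in the target of rule 1 but the environment (before a front vowel) is not met → [k].
/d/ — between /k/ and /e/; rule 2 does not apply here → [d].
/e/ (between /d/ and /ʃ/): in an unstressed syllable, so rule 3 applies → [ə].
/u/ (between /z/ and /w/) is in the target of rule 3 but the environment (in an unstressed syllable) is not met → [u].
/e/ (between /z/ and /ʃ/): in an unstressed syllable, so rule 3 applies → [ə].
/u/ (word-final): in an unstressed syllable, so rule 3 applies → [ə].

[ləkdəʃˈzuwzəʃə]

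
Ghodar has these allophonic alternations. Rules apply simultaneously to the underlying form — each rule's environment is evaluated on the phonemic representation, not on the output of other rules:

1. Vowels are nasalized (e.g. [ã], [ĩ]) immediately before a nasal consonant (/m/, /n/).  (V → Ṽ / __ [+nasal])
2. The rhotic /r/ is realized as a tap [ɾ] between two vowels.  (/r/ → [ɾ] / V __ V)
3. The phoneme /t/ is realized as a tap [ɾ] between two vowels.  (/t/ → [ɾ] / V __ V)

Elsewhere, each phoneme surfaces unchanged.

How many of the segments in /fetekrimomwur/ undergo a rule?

Segments that undergo a rule: /t/ → [ɾ] (rule 3); /i/ → [ĩ] (rule 1); /o/ → [õ] (rule 1).
All other segments surface unchanged.

3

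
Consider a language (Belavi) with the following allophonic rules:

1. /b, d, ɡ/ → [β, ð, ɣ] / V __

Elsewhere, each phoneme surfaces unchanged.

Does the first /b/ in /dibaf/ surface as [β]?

/b/ — between /i/ and /a/, immediately after a vowel — surfaces as [β] (rule 1).
The actual realization is [β], which matches [β].

Yes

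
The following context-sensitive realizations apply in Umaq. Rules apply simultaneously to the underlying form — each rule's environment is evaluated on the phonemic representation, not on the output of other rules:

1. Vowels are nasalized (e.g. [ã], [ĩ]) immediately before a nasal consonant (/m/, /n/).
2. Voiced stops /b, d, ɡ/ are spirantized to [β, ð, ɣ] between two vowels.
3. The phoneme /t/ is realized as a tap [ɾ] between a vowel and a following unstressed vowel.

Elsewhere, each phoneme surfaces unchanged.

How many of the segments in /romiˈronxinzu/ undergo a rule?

Segments that undergo a rule: /o/ → [õ] (rule 1); /o/ → [õ] (rule 1); /i/ → [ĩ] (rule 1).
All other segments surface unchanged.

3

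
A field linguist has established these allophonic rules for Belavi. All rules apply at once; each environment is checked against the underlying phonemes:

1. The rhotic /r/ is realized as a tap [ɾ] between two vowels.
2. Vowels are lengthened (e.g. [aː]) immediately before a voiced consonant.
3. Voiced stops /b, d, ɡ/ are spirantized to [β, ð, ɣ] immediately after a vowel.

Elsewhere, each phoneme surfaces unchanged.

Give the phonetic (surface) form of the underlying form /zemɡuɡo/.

[zeːmɡuːɣo]

/z/ (word-initial): no rule targets it → [z].
/e/ (between /z/ and /m/) occurs before a voiced consonant → [eː] by rule 2.
/m/ (between /e/ and /ɡ/): no rule targets it → [m].
/ɡ/ (between /m/ and /u/): rule 3 targets it, but not immediately after a vowel → unchanged [ɡ].
/u/ (between /ɡ/ and /ɡ/) occurs before a voiced consonant → [uː] by rule 2.
/ɡ/ (between /u/ and /o/): immediately after a vowel, so rule 3 applies → [ɣ].
/o/ (word-final) fails the environment for rule 2, so it stays [o].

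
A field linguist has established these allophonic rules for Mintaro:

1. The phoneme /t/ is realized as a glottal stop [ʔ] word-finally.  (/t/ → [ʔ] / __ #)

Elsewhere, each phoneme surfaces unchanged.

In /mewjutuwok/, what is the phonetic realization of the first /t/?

/t/ (between /u/ and /u/) fails the environment for rule 1, so it stays [t].

[t]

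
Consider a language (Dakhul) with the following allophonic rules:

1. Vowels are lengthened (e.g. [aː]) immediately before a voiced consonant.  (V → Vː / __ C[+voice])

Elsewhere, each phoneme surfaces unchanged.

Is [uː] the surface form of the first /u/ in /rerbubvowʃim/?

Yes

/u/ meets the environment for rule 1 (before a voiced consonant) → [uː].
The actual realization is [uː], which matches [uː].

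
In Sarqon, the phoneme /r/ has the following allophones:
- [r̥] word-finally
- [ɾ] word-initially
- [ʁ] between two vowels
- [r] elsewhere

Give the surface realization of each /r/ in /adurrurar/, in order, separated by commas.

[r], [r], [ʁ], [r̥]

Occurrence 1 (position 4): no conditioning environment matches → elsewhere allophone [r].
Occurrence 2 (position 5): no conditioning environment matches → elsewhere allophone [r].
Occurrence 3 (position 7): between two vowels → [ʁ].
Occurrence 4 (position 9): word-finally → [r̥].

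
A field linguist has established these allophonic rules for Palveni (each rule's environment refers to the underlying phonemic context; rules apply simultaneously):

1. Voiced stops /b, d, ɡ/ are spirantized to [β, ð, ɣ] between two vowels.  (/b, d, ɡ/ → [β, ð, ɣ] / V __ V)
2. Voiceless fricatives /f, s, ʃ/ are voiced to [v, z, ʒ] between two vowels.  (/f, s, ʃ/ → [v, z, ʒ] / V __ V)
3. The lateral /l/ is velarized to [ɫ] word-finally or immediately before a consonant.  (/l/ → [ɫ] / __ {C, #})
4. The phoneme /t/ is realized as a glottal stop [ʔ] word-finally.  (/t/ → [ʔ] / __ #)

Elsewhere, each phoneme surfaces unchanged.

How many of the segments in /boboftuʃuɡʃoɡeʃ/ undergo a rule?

Segments that undergo a rule: /b/ → [β] (rule 1); /ʃ/ → [ʒ] (rule 2); /ɡ/ → [ɣ] (rule 1).
All other segments surface unchanged.

3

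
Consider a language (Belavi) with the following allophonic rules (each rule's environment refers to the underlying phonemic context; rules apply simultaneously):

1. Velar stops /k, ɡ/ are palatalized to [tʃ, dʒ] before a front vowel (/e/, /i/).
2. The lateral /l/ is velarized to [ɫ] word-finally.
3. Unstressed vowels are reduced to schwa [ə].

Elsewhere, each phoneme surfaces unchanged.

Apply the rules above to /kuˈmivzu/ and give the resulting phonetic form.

[kəˈmivzə]

/k/ — word-initial; rule 1 does not apply here → [k].
/u/ (between /k/ and /m/) occurs in an unstressed syllable → [ə] by rule 3.
/m/ (between /u/ and /i/) is unaffected → [m].
/i/ (between /m/ and /v/) fails the environment for rule 3, so it stays [i].
/v/ (between /i/ and /z/) is unaffected → [v].
/z/ — not in any rule's target class → [z].
/u/ (word-final) occurs in an unstressed syllable → [ə] by rule 3.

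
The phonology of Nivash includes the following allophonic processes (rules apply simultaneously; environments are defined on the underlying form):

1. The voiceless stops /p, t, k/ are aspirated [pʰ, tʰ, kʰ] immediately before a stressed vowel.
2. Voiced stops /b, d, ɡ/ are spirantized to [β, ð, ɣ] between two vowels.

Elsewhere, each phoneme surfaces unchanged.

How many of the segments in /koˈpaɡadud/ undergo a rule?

Segments that undergo a rule: /p/ → [pʰ] (rule 1); /ɡ/ → [ɣ] (rule 2); /d/ → [ð] (rule 2).
All other segments surface unchanged.

3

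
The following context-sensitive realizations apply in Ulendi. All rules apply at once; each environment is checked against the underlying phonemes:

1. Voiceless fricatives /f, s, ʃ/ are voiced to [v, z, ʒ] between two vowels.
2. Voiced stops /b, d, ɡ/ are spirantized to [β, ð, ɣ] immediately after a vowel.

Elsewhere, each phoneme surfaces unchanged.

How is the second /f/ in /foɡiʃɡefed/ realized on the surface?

Rule 1 applies to /f/ (between /e/ and /e/: between two vowels) → [v].

[v]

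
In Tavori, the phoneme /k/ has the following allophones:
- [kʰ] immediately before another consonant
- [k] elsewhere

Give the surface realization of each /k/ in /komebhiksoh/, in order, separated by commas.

Occurrence 1 (position 1): no conditioning environment matches → elsewhere allophone [k].
Occurrence 2 (position 8): immediately before another consonant → [kʰ].

[k], [kʰ]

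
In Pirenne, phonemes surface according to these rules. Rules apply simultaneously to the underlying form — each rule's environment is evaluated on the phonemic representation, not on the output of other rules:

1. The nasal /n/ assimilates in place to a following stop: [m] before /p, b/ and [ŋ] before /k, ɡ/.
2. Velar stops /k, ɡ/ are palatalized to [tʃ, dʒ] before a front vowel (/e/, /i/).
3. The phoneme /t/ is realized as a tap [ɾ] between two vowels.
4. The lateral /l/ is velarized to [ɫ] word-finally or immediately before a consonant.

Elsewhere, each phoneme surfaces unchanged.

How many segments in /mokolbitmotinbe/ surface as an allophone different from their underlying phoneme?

3

Segments that undergo a rule: /l/ → [ɫ] (rule 4); /t/ → [ɾ] (rule 3); /n/ → [m] (rule 1).
All other segments surface unchanged.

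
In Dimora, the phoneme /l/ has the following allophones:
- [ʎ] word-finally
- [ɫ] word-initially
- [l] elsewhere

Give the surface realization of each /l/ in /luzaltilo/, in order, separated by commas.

Occurrence 1 (position 1): word-initially → [ɫ].
Occurrence 2 (position 5): no conditioning environment matches → elsewhere allophone [l].
Occurrence 3 (position 8): no conditioning environment matches → elsewhere allophone [l].

[ɫ], [l], [l]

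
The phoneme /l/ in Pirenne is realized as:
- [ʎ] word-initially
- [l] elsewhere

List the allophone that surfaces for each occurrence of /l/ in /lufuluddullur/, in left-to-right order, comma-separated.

[ʎ], [l], [l], [l]

Occurrence 1 (position 1): word-initially → [ʎ].
Occurrence 2 (position 5): no conditioning environment matches → elsewhere allophone [l].
Occurrence 3 (position 10): no conditioning environment matches → elsewhere allophone [l].
Occurrence 4 (position 11): no conditioning environment matches → elsewhere allophone [l].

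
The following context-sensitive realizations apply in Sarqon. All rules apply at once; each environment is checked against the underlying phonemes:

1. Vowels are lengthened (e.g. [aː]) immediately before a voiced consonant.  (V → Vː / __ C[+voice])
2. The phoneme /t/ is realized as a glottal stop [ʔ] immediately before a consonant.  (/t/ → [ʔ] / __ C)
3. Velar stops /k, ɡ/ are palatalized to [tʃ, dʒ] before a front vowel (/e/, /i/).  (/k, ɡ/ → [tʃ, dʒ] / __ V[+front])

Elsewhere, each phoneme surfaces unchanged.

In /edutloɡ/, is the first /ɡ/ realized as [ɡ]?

Yes

/ɡ/ (word-final): rule 3 targets it, but not before a front vowel → unchanged [ɡ].
The actual realization is [ɡ], which matches [ɡ].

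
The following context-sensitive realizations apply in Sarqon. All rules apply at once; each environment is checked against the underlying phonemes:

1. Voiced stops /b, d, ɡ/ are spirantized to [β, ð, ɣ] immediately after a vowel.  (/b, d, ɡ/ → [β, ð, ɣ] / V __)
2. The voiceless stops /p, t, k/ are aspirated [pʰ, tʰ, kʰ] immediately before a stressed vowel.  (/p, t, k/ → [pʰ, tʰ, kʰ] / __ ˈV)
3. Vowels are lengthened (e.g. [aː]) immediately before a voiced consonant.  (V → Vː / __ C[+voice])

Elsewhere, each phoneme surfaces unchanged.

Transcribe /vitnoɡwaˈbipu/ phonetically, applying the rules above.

/v/ stays [v].
/i/ (between /v/ and /t/) is in the target of rule 3 but the environment (before a voiced consonant) is not met → [i].
/t/ (between /i/ and /n/): rule 2 targets it, but not immediately before a stressed vowel → unchanged [t].
/n/ stays [n].
Rule 3 applies to /o/ (between /n/ and /ɡ/: before a voiced consonant) → [oː].
/ɡ/ (between /o/ and /w/): immediately after a vowel, so rule 1 applies → [ɣ].
/w/ stays [w].
/a/ meets the environment for rule 3 (before a voiced consonant) → [aː].
/b/ (between /a/ and /i/) occurs immediately after a vowel → [β] by rule 1.
/i/ (between /b/ and /p/) is in the target of rule 3 but the environment (before a voiced consonant) is not met → [i].
/p/ — between /i/ and /u/; rule 2 does not apply here → [p].
/u/ — word-final; rule 3 does not apply here → [u].

[vitnoːɣwaːˈβipu]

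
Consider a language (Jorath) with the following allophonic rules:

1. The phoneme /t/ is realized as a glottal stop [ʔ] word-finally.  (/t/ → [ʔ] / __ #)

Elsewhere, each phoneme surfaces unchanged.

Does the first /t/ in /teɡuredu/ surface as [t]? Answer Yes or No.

/t/ (word-initial) fails the environment for rule 1, so it stays [t].
The actual realization is [t], which matches [t].

Yes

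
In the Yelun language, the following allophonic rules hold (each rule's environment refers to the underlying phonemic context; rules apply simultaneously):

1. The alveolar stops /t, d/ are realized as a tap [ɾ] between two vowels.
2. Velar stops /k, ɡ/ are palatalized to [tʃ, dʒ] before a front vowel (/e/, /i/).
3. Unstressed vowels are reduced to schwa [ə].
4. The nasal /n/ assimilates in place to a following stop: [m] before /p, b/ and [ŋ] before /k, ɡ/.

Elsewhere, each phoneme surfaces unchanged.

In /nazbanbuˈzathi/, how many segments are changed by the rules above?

5

Segments that undergo a rule: /a/ → [ə] (rule 3); /a/ → [ə] (rule 3); /n/ → [m] (rule 4); /u/ → [ə] (rule 3); /i/ → [ə] (rule 3).
All other segments surface unchanged.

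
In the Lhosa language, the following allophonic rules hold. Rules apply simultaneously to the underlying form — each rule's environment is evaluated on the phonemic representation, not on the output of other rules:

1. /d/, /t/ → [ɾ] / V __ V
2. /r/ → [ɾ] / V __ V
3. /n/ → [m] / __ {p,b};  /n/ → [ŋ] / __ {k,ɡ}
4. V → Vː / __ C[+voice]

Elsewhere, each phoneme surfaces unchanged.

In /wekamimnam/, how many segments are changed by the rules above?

Segments that undergo a rule: /a/ → [aː] (rule 4); /i/ → [iː] (rule 4); /a/ → [aː] (rule 4).
All other segments surface unchanged.

3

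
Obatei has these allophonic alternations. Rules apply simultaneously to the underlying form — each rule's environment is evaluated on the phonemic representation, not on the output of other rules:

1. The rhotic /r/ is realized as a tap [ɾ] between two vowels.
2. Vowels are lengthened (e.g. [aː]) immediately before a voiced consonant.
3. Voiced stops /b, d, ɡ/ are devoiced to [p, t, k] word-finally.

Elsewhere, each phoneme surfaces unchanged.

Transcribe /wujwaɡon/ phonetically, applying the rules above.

/w/ — not in any rule's target class → [w].
/u/ — between /w/ and /j/, before a voiced consonant — surfaces as [uː] (rule 2).
/j/ (between /u/ and /w/): no rule targets it → [j].
/w/ (between /j/ and /a/) is unaffected → [w].
/a/ (between /w/ and /ɡ/): before a voiced consonant, so rule 2 applies → [aː].
/ɡ/ (between /a/ and /o/) fails the environment for rule 3, so it stays [ɡ].
/o/ meets the environment for rule 2 (before a voiced consonant) → [oː].
/n/ stays [n].

[wuːjwaːɡoːn]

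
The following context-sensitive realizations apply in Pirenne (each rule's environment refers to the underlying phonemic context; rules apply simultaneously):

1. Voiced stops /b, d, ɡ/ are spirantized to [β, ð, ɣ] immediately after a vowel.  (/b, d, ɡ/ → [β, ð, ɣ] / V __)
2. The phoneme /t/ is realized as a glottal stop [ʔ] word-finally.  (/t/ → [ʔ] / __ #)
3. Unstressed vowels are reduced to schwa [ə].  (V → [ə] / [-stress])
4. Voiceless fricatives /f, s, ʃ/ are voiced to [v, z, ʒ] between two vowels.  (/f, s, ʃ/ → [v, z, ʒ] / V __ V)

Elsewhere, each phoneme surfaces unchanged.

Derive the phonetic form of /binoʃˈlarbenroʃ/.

[bənəʃˈlarbənrəʃ]

/b/ (word-initial) fails the environment for rule 1, so it stays [b].
/i/ meets the environment for rule 3 (in an unstressed syllable) → [ə].
/n/ (between /i/ and /o/) is unaffected → [n].
/o/ meets the environment for rule 3 (in an unstressed syllable) → [ə].
/ʃ/ (between /o/ and /l/) fails the environment for rule 4, so it stays [ʃ].
/l/ stays [l].
/a/ (between /l/ and /r/) fails the environment for rule 3, so it stays [a].
/r/ stays [r].
/b/ (between /r/ and /e/) is in the target of rule 1 but the environment (immediately after a vowel) is not met → [b].
/e/ — between /b/ and /n/, in an unstressed syllable — surfaces as [ə] (rule 3).
/n/ (between /e/ and /r/) is unaffected → [n].
/r/ (between /n/ and /o/) is unaffected → [r].
/o/ (between /r/ and /ʃ/): in an unstressed syllable, so rule 3 applies → [ə].
/ʃ/ (word-final): rule 4 targets it, but not between two vowels → unchanged [ʃ].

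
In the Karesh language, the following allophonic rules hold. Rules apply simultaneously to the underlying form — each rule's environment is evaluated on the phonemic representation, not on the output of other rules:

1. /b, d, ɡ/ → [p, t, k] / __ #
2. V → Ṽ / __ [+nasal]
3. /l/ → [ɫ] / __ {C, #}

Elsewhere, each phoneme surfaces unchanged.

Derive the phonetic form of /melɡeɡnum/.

/m/ — not in any rule's target class → [m].
/e/ (between /m/ and /l/): rule 2 targets it, but not before a nasal consonant → unchanged [e].
/l/ meets the environment for rule 3 (word-finally or immediately before a consonant) → [ɫ].
/ɡ/ (between /l/ and /e/): rule 1 targets it, but not word-finally → unchanged [ɡ].
/e/ (between /ɡ/ and /ɡ/): rule 2 targets it, but not before a nasal consonant → unchanged [e].
/ɡ/ (between /e/ and /n/) is in the target of rule 1 but the environment (word-finally) is not met → [ɡ].
/n/ (between /ɡ/ and /u/): no rule targets it → [n].
Rule 2 applies to /u/ (between /n/ and /m/: before a nasal consonant) → [ũ].
/m/ (word-final): no rule targets it → [m].

[meɫɡeɡnũm]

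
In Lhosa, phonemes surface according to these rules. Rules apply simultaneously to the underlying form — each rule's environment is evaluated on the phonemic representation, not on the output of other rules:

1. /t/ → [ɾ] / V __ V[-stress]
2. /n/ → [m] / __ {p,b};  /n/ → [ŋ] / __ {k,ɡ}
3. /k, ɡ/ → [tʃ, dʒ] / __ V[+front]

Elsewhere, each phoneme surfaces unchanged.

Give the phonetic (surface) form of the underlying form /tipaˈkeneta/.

[tipaˈtʃeneɾa]

/t/ (word-initial) is in the target of rule 1 but the environment (between a vowel and a following unstressed vowel) is not met → [t].
/k/ (between /a/ and /e/): before a front vowel, so rule 3 applies → [tʃ].
/n/ (between /e/ and /e/): rule 2 targets it, but not before a labial or velar stop → unchanged [n].
/t/ — between /e/ and /a/, between a vowel and a following unstressed vowel — surfaces as [ɾ] (rule 1).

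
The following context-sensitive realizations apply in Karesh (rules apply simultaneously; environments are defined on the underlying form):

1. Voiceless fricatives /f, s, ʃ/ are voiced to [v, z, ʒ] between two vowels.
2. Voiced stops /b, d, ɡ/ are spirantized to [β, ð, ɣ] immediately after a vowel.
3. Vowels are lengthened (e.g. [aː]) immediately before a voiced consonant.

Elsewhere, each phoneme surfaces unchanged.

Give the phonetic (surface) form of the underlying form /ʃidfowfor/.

/ʃ/ (word-initial) is in the target of rule 1 but the environment (between two vowels) is not met → [ʃ].
Rule 3 applies to /i/ (between /ʃ/ and /d/: before a voiced consonant) → [iː].
/d/ — between /i/ and /f/, immediately after a vowel — surfaces as [ð] (rule 2).
/f/ (between /d/ and /o/) is in the target of rule 1 but the environment (between two vowels) is not met → [f].
/o/ — between /f/ and /w/, before a voiced consonant — surfaces as [oː] (rule 3).
/w/ (between /o/ and /f/): no rule targets it → [w].
/f/ (between /w/ and /o/) is in the target of rule 1 but the environment (between two vowels) is not met → [f].
/o/ — between /f/ and /r/, before a voiced consonant — surfaces as [oː] (rule 3).
/r/ — not in any rule's target class → [r].

[ʃiːðfoːwfoːr]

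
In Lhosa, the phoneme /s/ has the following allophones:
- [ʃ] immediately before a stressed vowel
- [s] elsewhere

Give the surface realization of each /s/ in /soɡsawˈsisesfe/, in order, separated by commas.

[s], [s], [ʃ], [s], [s]

Occurrence 1 (position 1): no conditioning environment matches → elsewhere allophone [s].
Occurrence 2 (position 4): no conditioning environment matches → elsewhere allophone [s].
Occurrence 3 (position 7): immediately before a stressed vowel → [ʃ].
Occurrence 4 (position 9): no conditioning environment matches → elsewhere allophone [s].
Occurrence 5 (position 11): no conditioning environment matches → elsewhere allophone [s].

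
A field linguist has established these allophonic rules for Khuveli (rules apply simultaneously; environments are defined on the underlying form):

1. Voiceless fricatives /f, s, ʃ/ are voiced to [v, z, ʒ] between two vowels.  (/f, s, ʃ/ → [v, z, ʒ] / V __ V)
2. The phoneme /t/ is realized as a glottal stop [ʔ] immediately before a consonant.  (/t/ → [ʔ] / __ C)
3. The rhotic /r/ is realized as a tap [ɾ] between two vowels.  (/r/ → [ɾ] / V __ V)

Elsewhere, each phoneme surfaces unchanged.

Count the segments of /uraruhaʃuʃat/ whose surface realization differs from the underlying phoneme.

Segments that undergo a rule: /r/ → [ɾ] (rule 3); /r/ → [ɾ] (rule 3); /ʃ/ → [ʒ] (rule 1); /ʃ/ → [ʒ] (rule 1).
All other segments surface unchanged.

4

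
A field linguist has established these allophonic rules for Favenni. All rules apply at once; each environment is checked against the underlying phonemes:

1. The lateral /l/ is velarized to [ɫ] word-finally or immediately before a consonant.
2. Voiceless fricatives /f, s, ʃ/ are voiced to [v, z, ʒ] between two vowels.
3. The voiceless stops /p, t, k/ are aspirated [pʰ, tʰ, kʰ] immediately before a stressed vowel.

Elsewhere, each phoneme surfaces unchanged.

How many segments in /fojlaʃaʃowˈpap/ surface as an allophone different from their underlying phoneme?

Segments that undergo a rule: /ʃ/ → [ʒ] (rule 2); /ʃ/ → [ʒ] (rule 2); /p/ → [pʰ] (rule 3).
All other segments surface unchanged.

3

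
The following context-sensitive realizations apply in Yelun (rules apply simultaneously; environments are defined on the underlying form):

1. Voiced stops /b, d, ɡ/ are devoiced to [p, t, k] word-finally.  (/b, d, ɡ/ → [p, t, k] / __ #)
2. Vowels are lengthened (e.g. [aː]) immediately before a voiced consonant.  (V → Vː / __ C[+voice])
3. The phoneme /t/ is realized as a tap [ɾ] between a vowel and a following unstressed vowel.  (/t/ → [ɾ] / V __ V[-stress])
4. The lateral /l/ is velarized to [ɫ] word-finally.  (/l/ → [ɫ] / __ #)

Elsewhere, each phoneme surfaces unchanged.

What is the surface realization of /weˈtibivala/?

/w/ — not in any rule's target class → [w].
/e/ — between /w/ and /t/; rule 2 does not apply here → [e].
/t/ — between /e/ and /i/; rule 3 does not apply here → [t].
/i/ meets the environment for rule 2 (before a voiced consonant) → [iː].
/b/ (between /i/ and /i/) is in the target of rule 1 but the environment (word-finally) is not met → [b].
Rule 2 applies to /i/ (between /b/ and /v/: before a voiced consonant) → [iː].
/v/ (between /i/ and /a/): no rule targets it → [v].
/a/ meets the environment for rule 2 (before a voiced consonant) → [aː].
/l/ — between /a/ and /a/; rule 4 does not apply here → [l].
/a/ — word-final; rule 2 does not apply here → [a].

[weˈtiːbiːvaːla]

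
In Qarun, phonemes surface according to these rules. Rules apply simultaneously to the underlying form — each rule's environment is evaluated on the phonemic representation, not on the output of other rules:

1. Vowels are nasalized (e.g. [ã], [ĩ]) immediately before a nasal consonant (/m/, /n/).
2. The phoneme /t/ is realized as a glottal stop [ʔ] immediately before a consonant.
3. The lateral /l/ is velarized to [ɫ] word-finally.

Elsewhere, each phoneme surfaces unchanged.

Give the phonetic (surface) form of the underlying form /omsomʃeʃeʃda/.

/o/ (word-initial) occurs before a nasal consonant → [õ] by rule 1.
/m/ — not in any rule's target class → [m].
/s/ (between /m/ and /o/) is unaffected → [s].
/o/ (between /s/ and /m/) occurs before a nasal consonant → [õ] by rule 1.
/m/ (between /o/ and /ʃ/) is unaffected → [m].
/ʃ/ (between /m/ and /e/) is unaffected → [ʃ].
/e/ (between /ʃ/ and /ʃ/) is in the target of rule 1 but the environment (before a nasal consonant) is not met → [e].
/ʃ/ (between /e/ and /e/) is unaffected → [ʃ].
/e/ (between /ʃ/ and /ʃ/) is in the target of rule 1 but the environment (before a nasal consonant) is not met → [e].
/ʃ/ (between /e/ and /d/) is unaffected → [ʃ].
/d/ — not in any rule's target class → [d].
/a/ (word-final): rule 1 targets it, but not before a nasal consonant → unchanged [a].

[õmsõmʃeʃeʃda]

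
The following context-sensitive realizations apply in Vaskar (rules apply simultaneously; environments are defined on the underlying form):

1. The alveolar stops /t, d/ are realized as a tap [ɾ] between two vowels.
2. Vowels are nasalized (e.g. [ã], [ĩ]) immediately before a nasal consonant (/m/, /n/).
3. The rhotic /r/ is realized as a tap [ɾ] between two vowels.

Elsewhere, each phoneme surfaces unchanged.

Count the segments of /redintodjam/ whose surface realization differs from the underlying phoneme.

Segments that undergo a rule: /d/ → [ɾ] (rule 1); /i/ → [ĩ] (rule 2); /a/ → [ã] (rule 2).
All other segments surface unchanged.

3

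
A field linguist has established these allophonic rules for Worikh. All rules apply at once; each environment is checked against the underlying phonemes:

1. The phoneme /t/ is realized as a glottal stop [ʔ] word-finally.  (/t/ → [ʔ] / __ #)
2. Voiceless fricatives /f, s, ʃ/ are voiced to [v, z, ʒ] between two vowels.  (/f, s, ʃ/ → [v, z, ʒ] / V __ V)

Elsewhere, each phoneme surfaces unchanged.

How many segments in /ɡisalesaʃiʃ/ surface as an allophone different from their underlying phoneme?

Segments that undergo a rule: /s/ → [z] (rule 2); /s/ → [z] (rule 2); /ʃ/ → [ʒ] (rule 2).
All other segments surface unchanged.

3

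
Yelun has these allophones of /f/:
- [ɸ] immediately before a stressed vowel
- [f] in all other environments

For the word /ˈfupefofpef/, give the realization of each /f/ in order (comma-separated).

Occurrence 1 (position 1): immediately before a stressed vowel → [ɸ].
Occurrence 2 (position 5): no conditioning environment matches → elsewhere allophone [f].
Occurrence 3 (position 7): no conditioning environment matches → elsewhere allophone [f].
Occurrence 4 (position 10): no conditioning environment matches → elsewhere allophone [f].

[ɸ], [f], [f], [f]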